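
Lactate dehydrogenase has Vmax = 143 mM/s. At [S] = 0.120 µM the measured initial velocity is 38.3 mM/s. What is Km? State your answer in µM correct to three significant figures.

From v = Vmax[S]/(Km+[S]), Km = [S](Vmax − v)/v.
Km = 0.120 × (143 − 38.3) / 38.3 = 12.56/38.3 = 0.328 µM.

0.328 µM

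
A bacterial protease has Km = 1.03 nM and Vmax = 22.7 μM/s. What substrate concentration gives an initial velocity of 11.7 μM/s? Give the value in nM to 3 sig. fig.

The required fractional saturation is v/Vmax = 11.7/22.7 = 0.5154.
Then [S]/(Km+[S]) = 0.5154 ⇒ [S] = 1.03 × 0.5154/(1 − 0.5154) = 1.10 nM.

1.10 nM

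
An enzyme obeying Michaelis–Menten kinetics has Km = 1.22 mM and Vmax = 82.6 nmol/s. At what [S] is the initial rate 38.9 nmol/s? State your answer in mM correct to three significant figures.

Rearranging v = Vmax[S]/(Km+[S]) gives [S] = Km·v/(Vmax − v).
[S] = 1.22 × 38.9 / (82.6 − 38.9) = 47.46/43.70 = 1.09 mM.

1.09 mM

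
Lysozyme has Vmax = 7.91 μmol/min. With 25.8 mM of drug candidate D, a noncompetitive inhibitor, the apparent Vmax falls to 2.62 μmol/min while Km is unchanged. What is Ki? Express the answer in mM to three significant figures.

12.8 mM

Noncompetitive: Vmax,app = Vmax/α with α = 1 + [I]/Ki.
α = Vmax/Vmax,app = 7.91/2.62 = 3.019.
Ki = [I]/(α − 1) = 25.8/2.019 = 12.8 mM.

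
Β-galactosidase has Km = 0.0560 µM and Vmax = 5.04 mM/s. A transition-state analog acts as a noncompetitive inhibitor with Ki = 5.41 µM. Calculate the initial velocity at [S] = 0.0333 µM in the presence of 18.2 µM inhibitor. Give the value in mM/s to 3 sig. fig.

With α = 1 + [I]/Ki = 1 + 18.2/5.41 = 4.364, the noncompetitive rate law is v = (Vmax/α)·[S] / (Km + [S]).
v = (5.04/4.364)×0.0333 / (0.0560 + 0.0333) = 0.03846/0.08930 = 0.431 mM/s.

0.431 mM/s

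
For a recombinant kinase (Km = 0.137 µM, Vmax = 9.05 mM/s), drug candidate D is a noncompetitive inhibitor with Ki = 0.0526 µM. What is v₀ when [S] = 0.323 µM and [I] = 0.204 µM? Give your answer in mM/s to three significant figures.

1.30 mM/s

α = 1 + [I]/Ki = 1 + 0.204/0.0526 = 4.878.
For a noncompetitive inhibitor, Vmax is reduced to Vmax/α while Km is unchanged: Km,app = 0.137 µM, Vmax,app = 1.86 mM/s.
v = Vmax,app·[S]/(Km,app + [S]) = 1.86 × 0.323/(0.137 + 0.323) = 1.30 mM/s.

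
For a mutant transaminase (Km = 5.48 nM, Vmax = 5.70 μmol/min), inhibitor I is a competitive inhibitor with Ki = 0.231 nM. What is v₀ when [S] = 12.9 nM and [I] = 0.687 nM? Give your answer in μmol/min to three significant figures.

2.12 μmol/min

With α = 1 + [I]/Ki = 1 + 0.687/0.231 = 3.974, the competitive rate law is v = Vmax[S] / (αKm + [S]).
v = 5.70×12.9 / (3.974×5.48 + 12.9) = 73.53/34.68 = 2.12 μmol/min.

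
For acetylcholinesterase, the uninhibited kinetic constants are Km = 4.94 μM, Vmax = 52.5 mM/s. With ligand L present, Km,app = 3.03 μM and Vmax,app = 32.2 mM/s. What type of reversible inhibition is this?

Both Km and Vmax decrease by the same factor (~1.63-fold) — characteristic of uncompetitive inhibition.

uncompetitive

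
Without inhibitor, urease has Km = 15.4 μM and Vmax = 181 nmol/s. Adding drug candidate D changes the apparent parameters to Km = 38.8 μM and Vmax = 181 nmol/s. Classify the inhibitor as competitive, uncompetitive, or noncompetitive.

competitive

Km increases (15.4 → 38.8 μM) while Vmax is unchanged — the hallmark of competitive inhibition.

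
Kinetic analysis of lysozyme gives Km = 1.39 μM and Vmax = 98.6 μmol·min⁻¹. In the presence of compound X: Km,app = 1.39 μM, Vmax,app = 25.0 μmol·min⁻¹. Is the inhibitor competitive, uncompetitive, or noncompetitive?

noncompetitive

Vmax decreases (98.6 → 25.0 μmol·min⁻¹) while Km is unchanged — pure noncompetitive inhibition.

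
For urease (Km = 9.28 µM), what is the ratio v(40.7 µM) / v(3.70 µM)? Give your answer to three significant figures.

The fractional saturations are [S]/(Km+[S]) = 3.70/12.98 = 0.2851 and 40.7/49.98 = 0.8143.
v₂/v₁ is just their ratio: 0.8143/0.2851 = 2.86.

2.86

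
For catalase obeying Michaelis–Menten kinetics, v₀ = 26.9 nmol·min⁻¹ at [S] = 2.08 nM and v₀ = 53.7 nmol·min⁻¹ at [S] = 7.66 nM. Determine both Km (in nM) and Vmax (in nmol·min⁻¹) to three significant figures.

From v = Vmax[S]/(Km+[S]), each point gives Vmax = v(Km+[S])/[S].
Equating: 26.9(Km+2.08)/2.08 = 53.7(Km+7.66)/7.66.
12.93·Km + 26.9 = 7.010·Km + 53.7, so (12.93 − 7.010)·Km = 53.7 − 26.9.
Km = 26.80/5.922 = 4.53 nM; then Vmax = 26.9(4.53+2.08)/2.08 = 85.4 nmol·min⁻¹.

Km = 4.53 nM; Vmax = 85.4 nmol·min⁻¹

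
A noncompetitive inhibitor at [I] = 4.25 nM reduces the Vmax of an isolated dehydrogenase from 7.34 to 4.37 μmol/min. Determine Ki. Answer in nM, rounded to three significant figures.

Noncompetitive: Vmax,app = Vmax/α with α = 1 + [I]/Ki.
α = Vmax/Vmax,app = 7.34/4.37 = 1.680.
Since α = 1 + [I]/Ki, [I]/Ki = 1.680 − 1 = 0.6796 and Ki = 4.25/0.6796 = 6.25 nM.

6.25 nM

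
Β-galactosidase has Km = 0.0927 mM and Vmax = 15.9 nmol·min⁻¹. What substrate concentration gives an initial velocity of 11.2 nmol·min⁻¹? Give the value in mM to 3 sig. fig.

Rearranging v = Vmax[S]/(Km+[S]) gives [S] = Km·v/(Vmax − v).
[S] = 0.0927 × 11.2 / (15.9 − 11.2) = 1.038/4.700 = 0.221 mM.

0.221 mM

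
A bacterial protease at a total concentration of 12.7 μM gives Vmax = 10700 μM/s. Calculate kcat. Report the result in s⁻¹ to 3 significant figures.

kcat = Vmax/[E]total = 10700 μM/s / 12.7 μM = 843 s⁻¹.

843 s⁻¹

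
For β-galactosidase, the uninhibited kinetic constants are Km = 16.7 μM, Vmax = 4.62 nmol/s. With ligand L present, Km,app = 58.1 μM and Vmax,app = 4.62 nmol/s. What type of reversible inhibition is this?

competitive

Km increases (16.7 → 58.1 μM) while Vmax is unchanged — the hallmark of competitive inhibition.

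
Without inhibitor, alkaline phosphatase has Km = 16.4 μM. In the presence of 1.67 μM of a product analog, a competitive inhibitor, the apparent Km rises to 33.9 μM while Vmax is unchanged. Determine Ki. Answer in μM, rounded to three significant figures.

Competitive: Km,app = α·Km with α = 1 + [I]/Ki.
α = Km,app/Km = 33.9/16.4 = 2.067.
Ki = [I]/(α − 1) = 1.67/1.067 = 1.57 μM.

1.57 μM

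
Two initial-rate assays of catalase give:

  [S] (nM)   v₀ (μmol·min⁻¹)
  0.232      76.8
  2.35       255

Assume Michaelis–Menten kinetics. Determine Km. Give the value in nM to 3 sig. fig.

0.801 nM

From v = Vmax[S]/(Km+[S]), each point gives Vmax = v(Km+[S])/[S].
Equating: 76.8(Km+0.232)/0.232 = 255(Km+2.35)/2.35.
331.0·Km + 76.8 = 108.5·Km + 255, so (331.0 − 108.5)·Km = 255 − 76.8.
Km = 178.2/222.5 = 0.801 nM; then Vmax = 76.8(0.801+0.232)/0.232 = 342 μmol·min⁻¹.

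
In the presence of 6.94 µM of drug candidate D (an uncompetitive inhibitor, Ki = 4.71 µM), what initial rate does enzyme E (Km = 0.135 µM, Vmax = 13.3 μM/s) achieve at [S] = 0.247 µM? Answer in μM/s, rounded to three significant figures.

4.40 μM/s

α = 1 + [I]/Ki = 1 + 6.94/4.71 = 2.473.
For an uncompetitive inhibitor, both parameters are divided by α, giving Vmax/α and Km/α: Km,app = 0.0546 µM, Vmax,app = 5.38 μM/s.
v = Vmax,app·[S]/(Km,app + [S]) = 5.38 × 0.247/(0.0546 + 0.247) = 4.40 μM/s.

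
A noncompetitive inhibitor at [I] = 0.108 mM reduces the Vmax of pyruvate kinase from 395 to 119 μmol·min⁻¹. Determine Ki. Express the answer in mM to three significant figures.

Noncompetitive: Vmax,app = Vmax/α with α = 1 + [I]/Ki.
α = Vmax/Vmax,app = 395/119 = 3.319.
Since α = 1 + [I]/Ki, [I]/Ki = 3.319 − 1 = 2.319 and Ki = 0.108/2.319 = 0.0466 mM.

0.0466 mM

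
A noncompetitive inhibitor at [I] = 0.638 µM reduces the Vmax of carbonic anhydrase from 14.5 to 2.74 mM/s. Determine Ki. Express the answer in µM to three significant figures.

Noncompetitive: Vmax,app = Vmax/α with α = 1 + [I]/Ki.
α = Vmax/Vmax,app = 14.5/2.74 = 5.292.
Since α = 1 + [I]/Ki, [I]/Ki = 5.292 − 1 = 4.292 and Ki = 0.638/4.292 = 0.149 µM.

0.149 µM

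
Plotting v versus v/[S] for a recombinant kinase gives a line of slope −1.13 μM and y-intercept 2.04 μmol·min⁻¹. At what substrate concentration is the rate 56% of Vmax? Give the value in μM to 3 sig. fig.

The Eadie–Hofstee slope gives Km = 1.13 μM (slope = −Km).
v/Vmax = [S]/(Km+[S]) = 0.56 ⇒ [S] = Km·0.56/(1−0.56) = 1.13 × 1.273 = 1.44 μM.

1.44 μM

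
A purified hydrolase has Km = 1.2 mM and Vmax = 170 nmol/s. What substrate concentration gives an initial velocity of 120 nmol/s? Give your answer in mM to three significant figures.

The required fractional saturation is v/Vmax = 120/170 = 0.7059.
Then [S]/(Km+[S]) = 0.7059 ⇒ [S] = 1.2 × 0.7059/(1 − 0.7059) = 2.88 mM.

2.88 mM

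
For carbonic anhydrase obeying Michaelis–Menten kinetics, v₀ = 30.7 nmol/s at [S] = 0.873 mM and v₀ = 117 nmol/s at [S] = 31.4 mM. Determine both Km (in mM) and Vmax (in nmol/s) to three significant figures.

Km = 2.74 mM; Vmax = 127 nmol/s

In reciprocal form, 1/v = (Km/Vmax)·(1/[S]) + 1/Vmax. The two points give (1/[S], 1/v) = (1.145, 0.03257) and (0.03185, 0.008547).
Slope = (0.03257 − 0.008547)/(1.145 − 0.03185) = 0.02157; intercept = 0.03257 − 0.02157×1.145 = 0.007860.
Vmax = 1/intercept = 127 nmol/s; Km = slope × Vmax = 0.02157 × 127 = 2.74 mM.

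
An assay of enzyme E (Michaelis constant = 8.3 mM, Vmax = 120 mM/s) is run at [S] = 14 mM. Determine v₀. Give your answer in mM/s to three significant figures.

v = Vmax·[S]/(Km + [S]) = 120 × 14 / (8.3 + 14)
  = 1680 / 22.30 = 75.3 mM/s.

75.3 mM/s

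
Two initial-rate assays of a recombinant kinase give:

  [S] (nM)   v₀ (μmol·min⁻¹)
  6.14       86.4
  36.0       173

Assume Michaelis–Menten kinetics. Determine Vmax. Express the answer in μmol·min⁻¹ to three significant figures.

218 μmol·min⁻¹

In reciprocal form, 1/v = (Km/Vmax)·(1/[S]) + 1/Vmax. The two points give (1/[S], 1/v) = (0.1629, 0.01157) and (0.02778, 0.005780).
Slope = (0.01157 − 0.005780)/(0.1629 − 0.02778) = 0.04289; intercept = 0.01157 − 0.04289×0.1629 = 0.004589.
Vmax = 1/intercept = 218 μmol·min⁻¹; Km = slope × Vmax = 0.04289 × 218 = 9.35 nM.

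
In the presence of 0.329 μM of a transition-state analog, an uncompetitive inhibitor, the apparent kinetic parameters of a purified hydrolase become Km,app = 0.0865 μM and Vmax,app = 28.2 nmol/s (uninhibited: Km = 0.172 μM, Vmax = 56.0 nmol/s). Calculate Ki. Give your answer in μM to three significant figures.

0.334 μM

Uncompetitive: Vmax,app = Vmax/α (and Km,app = Km/α) with α = 1 + [I]/Ki.
α = Vmax/Vmax,app = 56.0/28.2 = 1.986.
Ki = [I]/(α − 1) = 0.329/0.9858 = 0.334 μM.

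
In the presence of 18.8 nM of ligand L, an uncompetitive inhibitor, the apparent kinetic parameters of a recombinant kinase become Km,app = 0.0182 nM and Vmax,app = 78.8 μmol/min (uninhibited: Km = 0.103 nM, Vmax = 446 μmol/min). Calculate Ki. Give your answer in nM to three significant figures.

Uncompetitive: Vmax,app = Vmax/α (and Km,app = Km/α) with α = 1 + [I]/Ki.
α = Vmax/Vmax,app = 446/78.8 = 5.660.
Since α = 1 + [I]/Ki, [I]/Ki = 5.660 − 1 = 4.660 and Ki = 18.8/4.660 = 4.03 nM.

4.03 nM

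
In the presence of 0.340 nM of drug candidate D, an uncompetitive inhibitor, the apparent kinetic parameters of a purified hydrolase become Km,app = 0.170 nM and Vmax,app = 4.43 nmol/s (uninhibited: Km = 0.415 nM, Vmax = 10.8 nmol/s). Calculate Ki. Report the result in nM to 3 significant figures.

Uncompetitive: Vmax,app = Vmax/α (and Km,app = Km/α) with α = 1 + [I]/Ki.
α = Vmax/Vmax,app = 10.8/4.43 = 2.438.
Ki = [I]/(α − 1) = 0.340/1.438 = 0.236 nM.

0.236 nM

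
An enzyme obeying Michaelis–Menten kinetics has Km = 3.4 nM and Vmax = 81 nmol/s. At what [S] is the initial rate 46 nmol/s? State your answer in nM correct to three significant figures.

4.47 nM

The required fractional saturation is v/Vmax = 46/81 = 0.5679.
Then [S]/(Km+[S]) = 0.5679 ⇒ [S] = 3.4 × 0.5679/(1 − 0.5679) = 4.47 nM.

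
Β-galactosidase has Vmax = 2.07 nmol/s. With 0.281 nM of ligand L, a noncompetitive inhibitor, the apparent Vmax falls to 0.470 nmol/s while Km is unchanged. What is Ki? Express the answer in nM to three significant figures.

Noncompetitive: Vmax,app = Vmax/α with α = 1 + [I]/Ki.
α = Vmax/Vmax,app = 2.07/0.470 = 4.404.
Since α = 1 + [I]/Ki, [I]/Ki = 4.404 − 1 = 3.404 and Ki = 0.281/3.404 = 0.0825 nM.

0.0825 nM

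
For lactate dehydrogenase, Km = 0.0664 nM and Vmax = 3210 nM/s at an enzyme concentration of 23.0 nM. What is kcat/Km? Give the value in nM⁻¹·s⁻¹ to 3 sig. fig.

kcat = Vmax/[E]total = 3210/23.0 = 140 s⁻¹.
kcat/Km = 140/0.0664 = 2100 nM⁻¹·s⁻¹.

2100 nM⁻¹·s⁻¹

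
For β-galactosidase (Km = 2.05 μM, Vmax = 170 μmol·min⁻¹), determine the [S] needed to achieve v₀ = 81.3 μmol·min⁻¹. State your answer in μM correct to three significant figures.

The required fractional saturation is v/Vmax = 81.3/170 = 0.4782.
Then [S]/(Km+[S]) = 0.4782 ⇒ [S] = 2.05 × 0.4782/(1 − 0.4782) = 1.88 μM.

1.88 μM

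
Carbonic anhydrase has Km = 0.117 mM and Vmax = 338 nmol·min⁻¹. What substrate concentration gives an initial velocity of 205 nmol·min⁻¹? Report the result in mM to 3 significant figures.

0.180 mM

The required fractional saturation is v/Vmax = 205/338 = 0.6065.
Then [S]/(Km+[S]) = 0.6065 ⇒ [S] = 0.117 × 0.6065/(1 − 0.6065) = 0.180 mM.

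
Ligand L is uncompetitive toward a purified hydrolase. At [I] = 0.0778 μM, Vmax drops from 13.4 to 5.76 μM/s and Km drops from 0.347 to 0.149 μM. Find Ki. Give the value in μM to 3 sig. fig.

0.0587 μM

Uncompetitive: Vmax,app = Vmax/α (and Km,app = Km/α) with α = 1 + [I]/Ki.
α = Vmax/Vmax,app = 13.4/5.76 = 2.326.
Ki = [I]/(α − 1) = 0.0778/1.326 = 0.0587 μM.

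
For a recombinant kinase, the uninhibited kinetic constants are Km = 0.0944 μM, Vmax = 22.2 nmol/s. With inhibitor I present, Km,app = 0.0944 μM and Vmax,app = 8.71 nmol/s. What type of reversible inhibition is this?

noncompetitive

Vmax decreases (22.2 → 8.71 nmol/s) while Km is unchanged — pure noncompetitive inhibition.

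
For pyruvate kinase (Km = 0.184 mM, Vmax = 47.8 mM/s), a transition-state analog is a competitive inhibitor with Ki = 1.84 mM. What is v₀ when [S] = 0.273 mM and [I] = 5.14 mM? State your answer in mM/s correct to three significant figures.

13.4 mM/s

With α = 1 + [I]/Ki = 1 + 5.14/1.84 = 3.793, the competitive rate law is v = Vmax[S] / (αKm + [S]).
v = 47.8×0.273 / (3.793×0.184 + 0.273) = 13.05/0.9710 = 13.4 mM/s.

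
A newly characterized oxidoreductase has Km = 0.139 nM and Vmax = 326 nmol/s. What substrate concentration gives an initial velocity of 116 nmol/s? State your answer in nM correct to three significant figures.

Rearranging v = Vmax[S]/(Km+[S]) gives [S] = Km·v/(Vmax − v).
[S] = 0.139 × 116 / (326 − 116) = 16.12/210.0 = 0.0768 nM.

0.0768 nM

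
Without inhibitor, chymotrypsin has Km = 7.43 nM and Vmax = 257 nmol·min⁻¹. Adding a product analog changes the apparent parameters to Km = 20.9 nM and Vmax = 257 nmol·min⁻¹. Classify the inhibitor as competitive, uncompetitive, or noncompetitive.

Km increases (7.43 → 20.9 nM) while Vmax is unchanged — the hallmark of competitive inhibition.

competitive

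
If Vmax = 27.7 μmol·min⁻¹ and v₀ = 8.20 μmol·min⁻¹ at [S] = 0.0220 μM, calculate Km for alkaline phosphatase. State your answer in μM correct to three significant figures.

0.0523 μM

From v = Vmax[S]/(Km+[S]), Km = [S](Vmax − v)/v.
Km = 0.0220 × (27.7 − 8.20) / 8.20 = 0.4290/8.20 = 0.0523 μM.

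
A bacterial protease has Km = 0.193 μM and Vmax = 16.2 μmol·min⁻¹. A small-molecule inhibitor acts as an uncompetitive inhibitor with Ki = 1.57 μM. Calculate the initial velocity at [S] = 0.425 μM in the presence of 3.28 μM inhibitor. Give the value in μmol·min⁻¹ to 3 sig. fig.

4.57 μmol·min⁻¹

With α = 1 + [I]/Ki = 1 + 3.28/1.57 = 3.089, the uncompetitive rate law is v = (Vmax/α)·[S] / (Km/α + [S]).
v = (16.2/3.089)×0.425 / (0.193/3.089 + 0.425) = 2.229/0.4875 = 4.57 μmol·min⁻¹.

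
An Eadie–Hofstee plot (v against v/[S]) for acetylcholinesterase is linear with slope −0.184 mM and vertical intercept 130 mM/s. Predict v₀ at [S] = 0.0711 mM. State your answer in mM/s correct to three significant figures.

36.2 mM/s

In the Eadie–Hofstee form v = Vmax − Km·(v/[S]), the slope is −Km and the intercept is Vmax, so Km = 0.184 mM and Vmax = 130 mM/s.
v = 130 × 0.0711/(0.184 + 0.0711) = 36.2 mM/s.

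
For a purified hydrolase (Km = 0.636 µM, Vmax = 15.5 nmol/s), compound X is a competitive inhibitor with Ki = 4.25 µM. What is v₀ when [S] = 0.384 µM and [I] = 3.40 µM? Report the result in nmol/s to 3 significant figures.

α = 1 + [I]/Ki = 1 + 3.40/4.25 = 1.800.
For a competitive inhibitor, Vmax is unchanged and the apparent Km becomes α·Km: Km,app = 1.14 µM, Vmax,app = 15.5 nmol/s.
v = Vmax,app·[S]/(Km,app + [S]) = 15.5 × 0.384/(1.14 + 0.384) = 3.89 nmol/s.

3.89 nmol/s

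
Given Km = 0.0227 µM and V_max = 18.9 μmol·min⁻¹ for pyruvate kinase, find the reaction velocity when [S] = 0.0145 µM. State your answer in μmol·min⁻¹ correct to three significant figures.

7.37 μmol·min⁻¹

[S]/(Km+[S]) = 0.0145/0.03720 = 0.3898, the fractional saturation.
v = 0.3898 × Vmax = 0.3898 × 18.9 = 7.37 μmol·min⁻¹.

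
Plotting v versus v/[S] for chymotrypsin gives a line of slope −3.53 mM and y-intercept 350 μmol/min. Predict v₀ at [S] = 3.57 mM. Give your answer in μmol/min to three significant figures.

176 μmol/min

In the Eadie–Hofstee form v = Vmax − Km·(v/[S]), the slope is −Km and the intercept is Vmax, so Km = 3.53 mM and Vmax = 350 μmol/min.
v = 350 × 3.57/(3.53 + 3.57) = 176 μmol/min.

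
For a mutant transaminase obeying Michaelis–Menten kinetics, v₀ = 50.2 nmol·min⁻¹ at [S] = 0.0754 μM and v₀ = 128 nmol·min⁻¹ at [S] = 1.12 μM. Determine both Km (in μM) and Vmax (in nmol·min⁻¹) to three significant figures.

In reciprocal form, 1/v = (Km/Vmax)·(1/[S]) + 1/Vmax. The two points give (1/[S], 1/v) = (13.26, 0.01992) and (0.8929, 0.007812).
Slope = (0.01992 − 0.007812)/(13.26 − 0.8929) = 0.0009788; intercept = 0.01992 − 0.0009788×13.26 = 0.006939.
Vmax = 1/intercept = 144 nmol·min⁻¹; Km = slope × Vmax = 0.0009788 × 144 = 0.141 μM.

Km = 0.141 μM; Vmax = 144 nmol·min⁻¹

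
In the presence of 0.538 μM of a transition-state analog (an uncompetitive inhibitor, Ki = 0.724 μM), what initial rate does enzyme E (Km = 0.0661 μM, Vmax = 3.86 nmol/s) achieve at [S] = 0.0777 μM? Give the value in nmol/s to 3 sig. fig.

α = 1 + [I]/Ki = 1 + 0.538/0.724 = 1.743.
For an uncompetitive inhibitor, both parameters are divided by α, giving Vmax/α and Km/α: Km,app = 0.0379 μM, Vmax,app = 2.21 nmol/s.
v = Vmax,app·[S]/(Km,app + [S]) = 2.21 × 0.0777/(0.0379 + 0.0777) = 1.49 nmol/s.

1.49 nmol/s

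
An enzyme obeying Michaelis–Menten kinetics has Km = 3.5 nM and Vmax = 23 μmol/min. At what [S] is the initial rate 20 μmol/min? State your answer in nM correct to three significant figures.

23.3 nM

The required fractional saturation is v/Vmax = 20/23 = 0.8696.
Then [S]/(Km+[S]) = 0.8696 ⇒ [S] = 3.5 × 0.8696/(1 − 0.8696) = 23.3 nM.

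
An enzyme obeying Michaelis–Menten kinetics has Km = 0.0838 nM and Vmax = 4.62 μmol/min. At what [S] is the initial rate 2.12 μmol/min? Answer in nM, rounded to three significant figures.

The required fractional saturation is v/Vmax = 2.12/4.62 = 0.4589.
Then [S]/(Km+[S]) = 0.4589 ⇒ [S] = 0.0838 × 0.4589/(1 − 0.4589) = 0.0711 nM.

0.0711 nM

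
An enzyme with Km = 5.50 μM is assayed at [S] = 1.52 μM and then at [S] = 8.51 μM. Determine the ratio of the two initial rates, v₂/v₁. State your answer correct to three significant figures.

2.81

Since Vmax cancels, v₂/v₁ = [S]₂(Km+[S]₁) / [S]₁(Km+[S]₂).
= 8.51×(5.50+1.52) / (1.52×(5.50+8.51)) = 59.74/21.30 = 2.81.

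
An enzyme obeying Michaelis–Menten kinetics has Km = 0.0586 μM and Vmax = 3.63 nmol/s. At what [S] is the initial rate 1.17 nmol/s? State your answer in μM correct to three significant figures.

The required fractional saturation is v/Vmax = 1.17/3.63 = 0.3223.
Then [S]/(Km+[S]) = 0.3223 ⇒ [S] = 0.0586 × 0.3223/(1 − 0.3223) = 0.0279 μM.

0.0279 μM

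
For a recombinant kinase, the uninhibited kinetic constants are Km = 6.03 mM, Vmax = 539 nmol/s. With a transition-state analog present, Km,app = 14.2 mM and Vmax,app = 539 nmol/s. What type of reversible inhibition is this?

competitive

Km increases (6.03 → 14.2 mM) while Vmax is unchanged — the hallmark of competitive inhibition.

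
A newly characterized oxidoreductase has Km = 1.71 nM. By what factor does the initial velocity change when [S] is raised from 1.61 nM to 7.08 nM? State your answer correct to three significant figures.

1.66

Since Vmax cancels, v₂/v₁ = [S]₂(Km+[S]₁) / [S]₁(Km+[S]₂).
= 7.08×(1.71+1.61) / (1.61×(1.71+7.08)) = 23.51/14.15 = 1.66.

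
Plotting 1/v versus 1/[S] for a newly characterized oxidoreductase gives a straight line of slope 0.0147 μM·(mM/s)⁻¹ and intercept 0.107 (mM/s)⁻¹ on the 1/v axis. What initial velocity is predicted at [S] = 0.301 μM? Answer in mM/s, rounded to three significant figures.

6.42 mM/s

The y-intercept is 1/Vmax, so Vmax = 1/0.107 = 9.35 mM/s.
The slope is Km/Vmax, so Km = 0.0147 × 9.35 = 0.137 μM.
Then v = 9.35 × 0.301/(0.137 + 0.301) = 6.42 mM/s.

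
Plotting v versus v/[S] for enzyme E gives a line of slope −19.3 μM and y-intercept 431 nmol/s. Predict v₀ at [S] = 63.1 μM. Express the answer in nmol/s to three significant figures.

330 nmol/s

In the Eadie–Hofstee form v = Vmax − Km·(v/[S]), the slope is −Km and the intercept is Vmax, so Km = 19.3 μM and Vmax = 431 nmol/s.
v = 431 × 63.1/(19.3 + 63.1) = 330 nmol/s.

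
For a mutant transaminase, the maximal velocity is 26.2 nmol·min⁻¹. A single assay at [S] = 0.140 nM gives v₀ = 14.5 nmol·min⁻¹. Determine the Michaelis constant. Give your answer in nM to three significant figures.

From v = Vmax[S]/(Km+[S]), Km = [S](Vmax − v)/v.
Km = 0.140 × (26.2 − 14.5) / 14.5 = 1.638/14.5 = 0.113 nM.

0.113 nM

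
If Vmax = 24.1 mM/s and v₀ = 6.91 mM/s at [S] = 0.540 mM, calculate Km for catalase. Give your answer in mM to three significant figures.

1.34 mM

From v = Vmax[S]/(Km+[S]), Km = [S](Vmax − v)/v.
Km = 0.540 × (24.1 − 6.91) / 6.91 = 9.283/6.91 = 1.34 mM.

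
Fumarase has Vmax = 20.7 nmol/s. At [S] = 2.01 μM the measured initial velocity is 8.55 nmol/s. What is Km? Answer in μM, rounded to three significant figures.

2.86 μM

v/Vmax = 8.55/20.7 = 0.4130 = [S]/(Km+[S]).
So Km + [S] = [S]/0.4130 = 4.866 μM, giving Km = 4.866 − 2.01 = 2.86 μM.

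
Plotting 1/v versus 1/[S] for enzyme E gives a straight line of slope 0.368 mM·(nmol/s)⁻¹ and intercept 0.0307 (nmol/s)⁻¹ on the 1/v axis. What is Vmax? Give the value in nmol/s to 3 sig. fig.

The y-intercept of a Lineweaver–Burk plot equals 1/Vmax, so Vmax = 1/0.0307 = 32.6 nmol/s.

32.6 nmol/s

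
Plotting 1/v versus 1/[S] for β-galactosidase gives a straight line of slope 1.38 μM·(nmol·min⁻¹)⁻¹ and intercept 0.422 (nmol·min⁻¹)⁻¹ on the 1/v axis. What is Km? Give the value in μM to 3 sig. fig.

y-intercept = 1/Vmax ⇒ Vmax = 2.37 nmol·min⁻¹; slope = Km/Vmax ⇒ Km = slope × Vmax.
Km = 1.38 × 2.37 = 3.27 μM.

3.27 μM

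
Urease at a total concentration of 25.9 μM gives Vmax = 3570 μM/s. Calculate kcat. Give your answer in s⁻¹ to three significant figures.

138 s⁻¹

kcat = Vmax/[E]total = 3570 μM/s / 25.9 μM = 138 s⁻¹.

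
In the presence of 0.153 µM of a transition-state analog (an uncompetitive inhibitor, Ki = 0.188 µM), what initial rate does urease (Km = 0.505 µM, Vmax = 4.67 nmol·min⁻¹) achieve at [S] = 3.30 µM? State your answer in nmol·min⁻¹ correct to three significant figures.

α = 1 + [I]/Ki = 1 + 0.153/0.188 = 1.814.
For an uncompetitive inhibitor, both parameters are divided by α, giving Vmax/α and Km/α: Km,app = 0.278 µM, Vmax,app = 2.57 nmol·min⁻¹.
v = Vmax,app·[S]/(Km,app + [S]) = 2.57 × 3.30/(0.278 + 3.30) = 2.37 nmol·min⁻¹.

2.37 nmol·min⁻¹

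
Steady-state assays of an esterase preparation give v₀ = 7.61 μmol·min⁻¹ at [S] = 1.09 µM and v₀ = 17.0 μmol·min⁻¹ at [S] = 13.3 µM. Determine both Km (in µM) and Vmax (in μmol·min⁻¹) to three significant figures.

From v = Vmax[S]/(Km+[S]), each point gives Vmax = v(Km+[S])/[S].
Equating: 7.61(Km+1.09)/1.09 = 17.0(Km+13.3)/13.3.
6.982·Km + 7.61 = 1.278·Km + 17.0, so (6.982 − 1.278)·Km = 17.0 − 7.61.
Km = 9.390/5.703 = 1.65 µM; then Vmax = 7.61(1.65+1.09)/1.09 = 19.1 μmol·min⁻¹.

Km = 1.65 µM; Vmax = 19.1 μmol·min⁻¹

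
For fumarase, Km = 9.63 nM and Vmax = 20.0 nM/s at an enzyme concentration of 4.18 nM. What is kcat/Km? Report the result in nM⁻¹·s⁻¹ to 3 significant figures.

kcat = Vmax/[E]total = 20.0/4.18 = 4.78 s⁻¹.
kcat/Km = 4.78/9.63 = 0.497 nM⁻¹·s⁻¹.

0.497 nM⁻¹·s⁻¹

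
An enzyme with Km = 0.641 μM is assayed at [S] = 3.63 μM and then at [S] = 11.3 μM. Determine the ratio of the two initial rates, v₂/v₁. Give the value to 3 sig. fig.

1.11

The fractional saturations are [S]/(Km+[S]) = 3.63/4.271 = 0.8499 and 11.3/11.94 = 0.9463.
v₂/v₁ is just their ratio: 0.9463/0.8499 = 1.11.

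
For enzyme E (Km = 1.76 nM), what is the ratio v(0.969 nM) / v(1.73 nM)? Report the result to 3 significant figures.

0.716

The fractional saturations are [S]/(Km+[S]) = 1.73/3.490 = 0.4957 and 0.969/2.729 = 0.3551.
v₂/v₁ is just their ratio: 0.3551/0.4957 = 0.716.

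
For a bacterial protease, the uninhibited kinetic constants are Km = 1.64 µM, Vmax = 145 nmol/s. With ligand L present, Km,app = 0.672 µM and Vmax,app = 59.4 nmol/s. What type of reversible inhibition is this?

uncompetitive

Both Km and Vmax decrease by the same factor (~2.44-fold) — characteristic of uncompetitive inhibition.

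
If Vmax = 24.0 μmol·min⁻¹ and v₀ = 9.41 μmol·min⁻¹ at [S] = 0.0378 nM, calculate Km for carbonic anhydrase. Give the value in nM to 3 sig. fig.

0.0586 nM

From v = Vmax[S]/(Km+[S]), Km = [S](Vmax − v)/v.
Km = 0.0378 × (24.0 − 9.41) / 9.41 = 0.5515/9.41 = 0.0586 nM.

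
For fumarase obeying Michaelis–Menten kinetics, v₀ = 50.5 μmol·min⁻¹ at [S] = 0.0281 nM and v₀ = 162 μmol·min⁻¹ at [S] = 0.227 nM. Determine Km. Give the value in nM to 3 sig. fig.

In reciprocal form, 1/v = (Km/Vmax)·(1/[S]) + 1/Vmax. The two points give (1/[S], 1/v) = (35.59, 0.01980) and (4.405, 0.006173).
Slope = (0.01980 − 0.006173)/(35.59 − 4.405) = 0.0004371; intercept = 0.01980 − 0.0004371×35.59 = 0.004247.
Vmax = 1/intercept = 235 μmol·min⁻¹; Km = slope × Vmax = 0.0004371 × 235 = 0.103 nM.

0.103 nM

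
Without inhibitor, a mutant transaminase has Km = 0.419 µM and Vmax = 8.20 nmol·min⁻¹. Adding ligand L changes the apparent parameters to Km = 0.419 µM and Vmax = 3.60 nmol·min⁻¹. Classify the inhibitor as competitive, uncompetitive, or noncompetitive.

Vmax decreases (8.20 → 3.60 nmol·min⁻¹) while Km is unchanged — pure noncompetitive inhibition.

noncompetitive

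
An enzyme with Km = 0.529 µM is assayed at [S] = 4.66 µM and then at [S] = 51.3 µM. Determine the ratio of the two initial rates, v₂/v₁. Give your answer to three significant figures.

Since Vmax cancels, v₂/v₁ = [S]₂(Km+[S]₁) / [S]₁(Km+[S]₂).
= 51.3×(0.529+4.66) / (4.66×(0.529+51.3)) = 266.2/241.5 = 1.10.

1.10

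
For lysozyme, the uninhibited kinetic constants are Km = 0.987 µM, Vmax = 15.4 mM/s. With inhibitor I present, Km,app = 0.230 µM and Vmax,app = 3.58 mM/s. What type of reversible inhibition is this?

uncompetitive

Both Km and Vmax decrease by the same factor (~4.30-fold) — characteristic of uncompetitive inhibition.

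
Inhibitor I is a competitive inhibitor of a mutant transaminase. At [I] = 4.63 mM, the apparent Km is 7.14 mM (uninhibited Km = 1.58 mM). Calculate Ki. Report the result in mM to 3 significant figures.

Competitive: Km,app = α·Km with α = 1 + [I]/Ki.
α = Km,app/Km = 7.14/1.58 = 4.519.
Ki = [I]/(α − 1) = 4.63/3.519 = 1.32 mM.

1.32 mM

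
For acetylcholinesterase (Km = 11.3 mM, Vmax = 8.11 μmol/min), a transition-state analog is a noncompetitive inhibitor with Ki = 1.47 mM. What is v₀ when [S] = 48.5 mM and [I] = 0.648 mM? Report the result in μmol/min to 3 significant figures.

4.57 μmol/min

With α = 1 + [I]/Ki = 1 + 0.648/1.47 = 1.441, the noncompetitive rate law is v = (Vmax/α)·[S] / (Km + [S]).
v = (8.11/1.441)×48.5 / (11.3 + 48.5) = 273.0/59.80 = 4.57 μmol/min.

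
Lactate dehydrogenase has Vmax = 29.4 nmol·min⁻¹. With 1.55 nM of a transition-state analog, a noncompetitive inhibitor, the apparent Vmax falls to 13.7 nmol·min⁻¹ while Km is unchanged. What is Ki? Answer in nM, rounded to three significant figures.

1.35 nM

Noncompetitive: Vmax,app = Vmax/α with α = 1 + [I]/Ki.
α = Vmax/Vmax,app = 29.4/13.7 = 2.146.
Since α = 1 + [I]/Ki, [I]/Ki = 2.146 − 1 = 1.146 and Ki = 1.55/1.146 = 1.35 nM.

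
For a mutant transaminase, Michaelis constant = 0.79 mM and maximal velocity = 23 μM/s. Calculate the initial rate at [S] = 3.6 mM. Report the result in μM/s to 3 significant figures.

18.9 μM/s

v = Vmax·[S]/(Km + [S]) = 23 × 3.6 / (0.79 + 3.6)
  = 82.80 / 4.390 = 18.9 μM/s.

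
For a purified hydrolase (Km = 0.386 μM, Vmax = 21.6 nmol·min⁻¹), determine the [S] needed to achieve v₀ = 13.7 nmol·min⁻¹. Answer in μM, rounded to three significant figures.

The required fractional saturation is v/Vmax = 13.7/21.6 = 0.6343.
Then [S]/(Km+[S]) = 0.6343 ⇒ [S] = 0.386 × 0.6343/(1 − 0.6343) = 0.669 μM.

0.669 μM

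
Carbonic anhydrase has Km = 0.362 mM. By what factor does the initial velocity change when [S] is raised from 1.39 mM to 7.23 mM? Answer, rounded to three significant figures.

1.20

The fractional saturations are [S]/(Km+[S]) = 1.39/1.752 = 0.7934 and 7.23/7.592 = 0.9523.
v₂/v₁ is just their ratio: 0.9523/0.7934 = 1.20.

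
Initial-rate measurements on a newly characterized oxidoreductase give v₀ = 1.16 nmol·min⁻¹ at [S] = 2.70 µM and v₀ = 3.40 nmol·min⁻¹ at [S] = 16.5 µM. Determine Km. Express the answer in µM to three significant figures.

From v = Vmax[S]/(Km+[S]), each point gives Vmax = v(Km+[S])/[S].
Equating: 1.16(Km+2.70)/2.70 = 3.40(Km+16.5)/16.5.
0.4296·Km + 1.16 = 0.2061·Km + 3.40, so (0.4296 − 0.2061)·Km = 3.40 − 1.16.
Km = 2.240/0.2236 = 10.0 µM; then Vmax = 1.16(10.0+2.70)/2.70 = 5.46 nmol·min⁻¹.

10.0 µM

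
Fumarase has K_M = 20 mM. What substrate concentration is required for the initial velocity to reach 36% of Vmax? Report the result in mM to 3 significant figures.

v/Vmax = [S]/(Km+[S]) = 0.36, so [S] = Km·0.36/(1 − 0.36) = 20 × 0.5625.
[S] = 11.2 mM.

11.2 mM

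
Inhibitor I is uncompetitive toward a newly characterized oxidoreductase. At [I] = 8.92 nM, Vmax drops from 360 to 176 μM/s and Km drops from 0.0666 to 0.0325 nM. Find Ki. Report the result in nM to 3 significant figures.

8.53 nM

Uncompetitive: Vmax,app = Vmax/α (and Km,app = Km/α) with α = 1 + [I]/Ki.
α = Vmax/Vmax,app = 360/176 = 2.045.
Since α = 1 + [I]/Ki, [I]/Ki = 2.045 − 1 = 1.045 and Ki = 8.92/1.045 = 8.53 nM.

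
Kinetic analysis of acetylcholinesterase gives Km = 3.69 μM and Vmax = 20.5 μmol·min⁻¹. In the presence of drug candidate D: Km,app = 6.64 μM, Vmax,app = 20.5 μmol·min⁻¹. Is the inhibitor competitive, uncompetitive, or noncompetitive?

Km increases (3.69 → 6.64 μM) while Vmax is unchanged — the hallmark of competitive inhibition.

competitive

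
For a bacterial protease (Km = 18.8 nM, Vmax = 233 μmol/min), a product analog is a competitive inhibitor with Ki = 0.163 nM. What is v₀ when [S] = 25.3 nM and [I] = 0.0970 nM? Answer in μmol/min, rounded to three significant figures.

With α = 1 + [I]/Ki = 1 + 0.0970/0.163 = 1.595, the competitive rate law is v = Vmax[S] / (αKm + [S]).
v = 233×25.3 / (1.595×18.8 + 25.3) = 5895/55.29 = 107 μmol/min.

107 μmol/min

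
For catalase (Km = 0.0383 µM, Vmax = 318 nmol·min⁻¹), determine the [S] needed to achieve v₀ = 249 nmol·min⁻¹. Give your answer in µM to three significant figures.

The required fractional saturation is v/Vmax = 249/318 = 0.7830.
Then [S]/(Km+[S]) = 0.7830 ⇒ [S] = 0.0383 × 0.7830/(1 − 0.7830) = 0.138 µM.

0.138 µM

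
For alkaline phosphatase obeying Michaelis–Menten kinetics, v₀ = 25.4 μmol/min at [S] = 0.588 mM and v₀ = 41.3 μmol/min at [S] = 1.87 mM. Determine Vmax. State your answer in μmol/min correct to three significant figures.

From v = Vmax[S]/(Km+[S]), each point gives Vmax = v(Km+[S])/[S].
Equating: 25.4(Km+0.588)/0.588 = 41.3(Km+1.87)/1.87.
43.20·Km + 25.4 = 22.09·Km + 41.3, so (43.20 − 22.09)·Km = 41.3 − 25.4.
Km = 15.90/21.11 = 0.753 mM; then Vmax = 25.4(0.753+0.588)/0.588 = 57.9 μmol/min.

57.9 μmol/min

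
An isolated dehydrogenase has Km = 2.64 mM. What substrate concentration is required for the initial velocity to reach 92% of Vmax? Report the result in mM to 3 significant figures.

30.4 mM

v/Vmax = [S]/(Km+[S]) = 0.92, so [S] = Km·0.92/(1 − 0.92) = 2.64 × 11.50.
[S] = 30.4 mM.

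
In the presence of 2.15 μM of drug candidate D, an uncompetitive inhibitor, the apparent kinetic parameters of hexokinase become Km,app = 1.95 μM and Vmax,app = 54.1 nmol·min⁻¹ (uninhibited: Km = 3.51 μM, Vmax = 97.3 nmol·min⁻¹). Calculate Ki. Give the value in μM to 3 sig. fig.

Uncompetitive: Vmax,app = Vmax/α (and Km,app = Km/α) with α = 1 + [I]/Ki.
α = Vmax/Vmax,app = 97.3/54.1 = 1.799.
Ki = [I]/(α − 1) = 2.15/0.7985 = 2.69 μM.

2.69 μM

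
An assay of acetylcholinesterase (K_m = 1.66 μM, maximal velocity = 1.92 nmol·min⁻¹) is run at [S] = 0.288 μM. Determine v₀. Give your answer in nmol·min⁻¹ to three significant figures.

0.284 nmol·min⁻¹

v = Vmax·[S]/(Km + [S]) = 1.92 × 0.288 / (1.66 + 0.288)
  = 0.5530 / 1.948 = 0.284 nmol·min⁻¹.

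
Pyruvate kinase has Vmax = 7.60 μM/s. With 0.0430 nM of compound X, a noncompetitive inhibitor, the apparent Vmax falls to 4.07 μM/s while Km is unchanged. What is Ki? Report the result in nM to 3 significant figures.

Noncompetitive: Vmax,app = Vmax/α with α = 1 + [I]/Ki.
α = Vmax/Vmax,app = 7.60/4.07 = 1.867.
Ki = [I]/(α − 1) = 0.0430/0.8673 = 0.0496 nM.

0.0496 nM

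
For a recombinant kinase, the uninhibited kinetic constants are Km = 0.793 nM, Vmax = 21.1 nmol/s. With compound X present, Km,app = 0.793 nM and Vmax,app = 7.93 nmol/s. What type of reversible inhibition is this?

noncompetitive

Vmax decreases (21.1 → 7.93 nmol/s) while Km is unchanged — pure noncompetitive inhibition.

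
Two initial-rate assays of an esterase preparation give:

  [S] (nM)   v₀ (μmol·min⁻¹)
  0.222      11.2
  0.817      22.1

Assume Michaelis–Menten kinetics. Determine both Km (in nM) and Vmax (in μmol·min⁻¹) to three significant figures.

Km = 0.466 nM; Vmax = 34.7 μmol·min⁻¹

From v = Vmax[S]/(Km+[S]), each point gives Vmax = v(Km+[S])/[S].
Equating: 11.2(Km+0.222)/0.222 = 22.1(Km+0.817)/0.817.
50.45·Km + 11.2 = 27.05·Km + 22.1, so (50.45 − 27.05)·Km = 22.1 − 11.2.
Km = 10.90/23.40 = 0.466 nM; then Vmax = 11.2(0.466+0.222)/0.222 = 34.7 μmol·min⁻¹.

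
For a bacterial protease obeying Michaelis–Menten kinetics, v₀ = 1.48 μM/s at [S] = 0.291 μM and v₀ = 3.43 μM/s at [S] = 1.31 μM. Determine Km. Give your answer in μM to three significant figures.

0.790 μM

From v = Vmax[S]/(Km+[S]), each point gives Vmax = v(Km+[S])/[S].
Equating: 1.48(Km+0.291)/0.291 = 3.43(Km+1.31)/1.31.
5.086·Km + 1.48 = 2.618·Km + 3.43, so (5.086 − 2.618)·Km = 3.43 − 1.48.
Km = 1.950/2.468 = 0.790 μM; then Vmax = 1.48(0.790+0.291)/0.291 = 5.50 μM/s.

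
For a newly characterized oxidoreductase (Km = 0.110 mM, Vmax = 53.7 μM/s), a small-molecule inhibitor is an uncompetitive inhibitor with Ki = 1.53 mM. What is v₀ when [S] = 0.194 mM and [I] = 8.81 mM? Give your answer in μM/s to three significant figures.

7.33 μM/s

With α = 1 + [I]/Ki = 1 + 8.81/1.53 = 6.758, the uncompetitive rate law is v = (Vmax/α)·[S] / (Km/α + [S]).
v = (53.7/6.758)×0.194 / (0.110/6.758 + 0.194) = 1.542/0.2103 = 7.33 μM/s.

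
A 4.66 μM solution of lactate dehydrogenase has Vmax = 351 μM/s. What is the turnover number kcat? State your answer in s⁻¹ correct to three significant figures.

75.3 s⁻¹

kcat = Vmax/[E]total = 351 μM/s / 4.66 μM = 75.3 s⁻¹.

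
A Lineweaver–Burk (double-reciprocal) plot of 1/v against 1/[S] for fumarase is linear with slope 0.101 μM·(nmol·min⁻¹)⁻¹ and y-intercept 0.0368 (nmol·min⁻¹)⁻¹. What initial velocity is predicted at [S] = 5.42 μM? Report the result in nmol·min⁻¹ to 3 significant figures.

18.0 nmol·min⁻¹

The y-intercept is 1/Vmax, so Vmax = 1/0.0368 = 27.2 nmol·min⁻¹.
The slope is Km/Vmax, so Km = 0.101 × 27.2 = 2.74 μM.
Then v = 27.2 × 5.42/(2.74 + 5.42) = 18.0 nmol·min⁻¹.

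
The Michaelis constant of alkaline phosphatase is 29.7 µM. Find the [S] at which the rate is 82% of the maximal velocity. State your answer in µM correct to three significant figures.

v/Vmax = [S]/(Km+[S]) = 0.82, so [S] = Km·0.82/(1 − 0.82) = 29.7 × 4.556.
[S] = 135 µM.

135 µM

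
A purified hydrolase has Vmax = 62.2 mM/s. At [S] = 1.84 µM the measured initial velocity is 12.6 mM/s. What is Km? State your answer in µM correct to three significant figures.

7.24 µM

v/Vmax = 12.6/62.2 = 0.2026 = [S]/(Km+[S]).
So Km + [S] = [S]/0.2026 = 9.083 µM, giving Km = 9.083 − 1.84 = 7.24 µM.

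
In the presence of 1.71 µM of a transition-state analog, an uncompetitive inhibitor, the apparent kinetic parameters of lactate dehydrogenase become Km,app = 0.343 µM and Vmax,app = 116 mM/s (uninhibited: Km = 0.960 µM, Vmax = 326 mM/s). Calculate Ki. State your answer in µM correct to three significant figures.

0.945 µM

Uncompetitive: Vmax,app = Vmax/α (and Km,app = Km/α) with α = 1 + [I]/Ki.
α = Vmax/Vmax,app = 326/116 = 2.810.
Since α = 1 + [I]/Ki, [I]/Ki = 2.810 − 1 = 1.810 and Ki = 1.71/1.810 = 0.945 µM.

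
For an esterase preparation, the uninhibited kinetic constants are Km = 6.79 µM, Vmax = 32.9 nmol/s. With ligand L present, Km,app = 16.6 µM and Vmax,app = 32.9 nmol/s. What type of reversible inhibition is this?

competitive

Km increases (6.79 → 16.6 µM) while Vmax is unchanged — the hallmark of competitive inhibition.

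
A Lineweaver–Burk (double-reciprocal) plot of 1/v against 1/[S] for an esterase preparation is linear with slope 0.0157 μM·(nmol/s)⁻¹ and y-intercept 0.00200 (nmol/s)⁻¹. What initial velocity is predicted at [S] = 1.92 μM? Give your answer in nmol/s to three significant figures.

98.3 nmol/s

The y-intercept is 1/Vmax, so Vmax = 1/0.00200 = 500 nmol/s.
The slope is Km/Vmax, so Km = 0.0157 × 500 = 7.85 μM.
Then v = 500 × 1.92/(7.85 + 1.92) = 98.3 nmol/s.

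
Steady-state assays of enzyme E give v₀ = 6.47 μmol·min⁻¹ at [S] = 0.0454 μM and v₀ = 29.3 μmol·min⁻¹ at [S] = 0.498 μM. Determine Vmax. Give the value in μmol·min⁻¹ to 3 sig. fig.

From v = Vmax[S]/(Km+[S]), each point gives Vmax = v(Km+[S])/[S].
Equating: 6.47(Km+0.0454)/0.0454 = 29.3(Km+0.498)/0.498.
142.5·Km + 6.47 = 58.84·Km + 29.3, so (142.5 − 58.84)·Km = 29.3 − 6.47.
Km = 22.83/83.68 = 0.273 μM; then Vmax = 6.47(0.273+0.0454)/0.0454 = 45.4 μmol·min⁻¹.

45.4 μmol·min⁻¹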